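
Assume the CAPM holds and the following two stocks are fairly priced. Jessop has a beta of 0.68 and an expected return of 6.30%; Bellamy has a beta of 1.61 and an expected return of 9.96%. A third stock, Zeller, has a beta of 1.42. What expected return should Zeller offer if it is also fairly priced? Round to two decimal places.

9.21%

MRP (SML slope) = (9.96% − 6.30%) / (1.61 − 0.68) = 3.66% / 0.93 = 3.9355%
R_f (intercept) = 6.30% − 0.68 × 3.9355% = 3.6239%
E(R_Zeller) = R_f + β × MRP = 3.6239% + 1.42 × 3.9355% = 9.21%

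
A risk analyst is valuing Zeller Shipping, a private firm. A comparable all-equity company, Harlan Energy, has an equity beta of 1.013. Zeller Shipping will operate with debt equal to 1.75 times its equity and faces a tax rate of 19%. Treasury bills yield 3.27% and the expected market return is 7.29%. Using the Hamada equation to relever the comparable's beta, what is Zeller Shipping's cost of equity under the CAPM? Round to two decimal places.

β_L = β_U × [1 + (1 − t)(D/E)] = 1.013 × [1 + (1 − 0.19) × 1.75]
    = 1.013 × [1 + 0.81 × 1.75] = 1.013 × 2.4175 = 2.4489
MRP = 7.29% − 3.27% = 4.02%
E(R) = R_f + β_L × MRP = 3.27% + 2.4489 × 4.02% = 13.11%

13.11%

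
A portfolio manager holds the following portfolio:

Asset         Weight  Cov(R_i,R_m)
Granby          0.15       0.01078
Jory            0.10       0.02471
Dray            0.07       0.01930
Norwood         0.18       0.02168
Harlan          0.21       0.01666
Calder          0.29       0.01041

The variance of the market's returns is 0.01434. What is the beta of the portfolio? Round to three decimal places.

β_Granby = 0.01078 / 0.01434 = 0.7517
β_Jory = 0.02471 / 0.01434 = 1.7232
β_Dray = 0.01930 / 0.01434 = 1.3459
β_Norwood = 0.02168 / 0.01434 = 1.5119
β_Harlan = 0.01666 / 0.01434 = 1.1618
β_Calder = 0.01041 / 0.01434 = 0.7259
β_P = Σ w_i β_i = 0.15×0.7517 + 0.10×1.7232 + 0.07×1.3459 + 0.18×1.5119 + 0.21×1.1618 + 0.29×0.7259 = 1.1059

1.106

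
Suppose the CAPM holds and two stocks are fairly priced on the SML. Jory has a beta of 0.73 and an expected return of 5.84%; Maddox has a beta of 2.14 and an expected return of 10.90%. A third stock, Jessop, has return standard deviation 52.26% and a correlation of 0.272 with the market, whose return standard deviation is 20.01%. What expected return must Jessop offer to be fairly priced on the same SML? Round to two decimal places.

MRP = (10.90% − 5.84%) / (2.14 − 0.73) = 3.5887%
R_f = 5.84% − 0.73 × 3.5887% = 3.2202%
β_Jessop = ρ·σ_i/σ_m = 0.272 × 52.26 / 20.01 = 0.7104
E(R_Jessop) = R_f + β × MRP = 3.2202% + 0.7104 × 3.5887% = 5.77%

5.77%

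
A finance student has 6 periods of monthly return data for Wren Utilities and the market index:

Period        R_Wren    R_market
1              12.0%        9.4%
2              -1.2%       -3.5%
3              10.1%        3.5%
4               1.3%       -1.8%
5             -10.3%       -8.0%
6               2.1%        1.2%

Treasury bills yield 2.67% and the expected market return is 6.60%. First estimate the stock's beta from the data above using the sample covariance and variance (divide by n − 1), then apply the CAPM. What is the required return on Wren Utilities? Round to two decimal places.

Mean R_i = (12.0 − 1.2 + 10.1 + 1.3 − 10.3 + 2.1) / 6 = 2.3333%
Mean R_m = (9.4 − 3.5 + 3.5 − 1.8 − 8.0 + 1.2) / 6 = 0.1333%
Σ(R_i − R̄_i)(R_m − R̄_m) = 233.0633  ⇒  Cov = 233.0633 / 5 = 46.6127
Σ(R_m − R̄_m)² = 181.4333  ⇒  Var(R_m) = 181.4333 / 5 = 36.2867
β = Cov / Var(R_m) = 46.6127 / 36.2867 = 1.2846
MRP = 6.60% − 2.67% = 3.93%
E(R) = R_f + β × MRP = 2.67% + 1.2846 × 3.93% = 7.72%

7.72%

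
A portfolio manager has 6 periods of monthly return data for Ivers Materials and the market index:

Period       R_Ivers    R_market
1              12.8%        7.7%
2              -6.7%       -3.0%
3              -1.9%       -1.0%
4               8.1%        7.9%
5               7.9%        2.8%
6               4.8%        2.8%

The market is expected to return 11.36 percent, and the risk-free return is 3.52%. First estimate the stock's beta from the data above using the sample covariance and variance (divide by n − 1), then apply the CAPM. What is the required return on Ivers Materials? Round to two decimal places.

15.39%

Mean R_i = (12.8 − 6.7 − 1.9 + 8.1 + 7.9 + 4.8) / 6 = 4.1667%
Mean R_m = (7.7 − 3.0 − 1.0 + 7.9 + 2.8 + 2.8) / 6 = 2.8667%
Σ(R_i − R̄_i)(R_m − R̄_m) = 148.4433  ⇒  Cov = 148.4433 / 5 = 29.6887
Σ(R_m − R̄_m)² = 98.0733  ⇒  Var(R_m) = 98.0733 / 5 = 19.6147
β = Cov / Var(R_m) = 29.6887 / 19.6147 = 1.5136
MRP = 11.36% − 3.52% = 7.84%
E(R) = R_f + β × MRP = 3.52% + 1.5136 × 7.84% = 15.39%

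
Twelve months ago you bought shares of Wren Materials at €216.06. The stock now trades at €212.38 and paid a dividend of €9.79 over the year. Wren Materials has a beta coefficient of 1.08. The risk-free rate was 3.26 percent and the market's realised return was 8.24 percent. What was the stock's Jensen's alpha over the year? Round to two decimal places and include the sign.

-5.81%

Realised HPR = (P1 + D1 − P0) / P0 = (212.38 + 9.79 − 216.06) / 216.06 = 6.11 / 216.06 = 2.8279%
MRP = 8.24% − 3.26% = 4.98%
CAPM required = R_f + β·MRP = 3.26% + 1.08 × 4.98% = 8.6384%
α = realised − required = 2.8279% − 8.6384% = -5.81%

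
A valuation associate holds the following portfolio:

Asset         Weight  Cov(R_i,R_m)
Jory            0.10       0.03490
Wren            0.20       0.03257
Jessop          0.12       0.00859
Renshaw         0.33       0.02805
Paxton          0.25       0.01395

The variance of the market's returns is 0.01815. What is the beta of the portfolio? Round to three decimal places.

β_Jory = 0.03490 / 0.01815 = 1.9229
β_Wren = 0.03257 / 0.01815 = 1.7945
β_Jessop = 0.00859 / 0.01815 = 0.4733
β_Renshaw = 0.02805 / 0.01815 = 1.5455
β_Paxton = 0.01395 / 0.01815 = 0.7686
β_P = Σ w_i β_i = 0.10×1.9229 + 0.20×1.7945 + 0.12×0.4733 + 0.33×1.5455 + 0.25×0.7686 = 1.3102

1.310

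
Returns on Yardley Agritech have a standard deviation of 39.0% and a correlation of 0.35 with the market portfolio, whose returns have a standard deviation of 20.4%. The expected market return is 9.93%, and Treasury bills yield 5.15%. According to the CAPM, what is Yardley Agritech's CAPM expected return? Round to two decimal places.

8.35%

β = ρ × σ_i / σ_m = 0.35 × 39.0% / 20.4% = 0.6691
MRP = 9.93% − 5.15% = 4.78%
E(R) = 5.15% + 0.6691 × 4.78% = 8.35%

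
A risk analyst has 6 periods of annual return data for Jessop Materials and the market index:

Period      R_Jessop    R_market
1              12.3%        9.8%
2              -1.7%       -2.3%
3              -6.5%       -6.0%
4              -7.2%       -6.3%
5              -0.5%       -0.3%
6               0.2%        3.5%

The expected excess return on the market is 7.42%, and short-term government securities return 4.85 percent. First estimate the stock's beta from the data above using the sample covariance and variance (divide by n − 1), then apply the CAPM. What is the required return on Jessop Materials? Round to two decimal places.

Mean R_i = (12.3 − 1.7 − 6.5 − 7.2 − 0.5 + 0.2) / 6 = -0.5667%
Mean R_m = (9.8 − 2.3 − 6.0 − 6.3 − 0.3 + 3.5) / 6 = -0.2667%
Σ(R_i − R̄_i)(R_m − R̄_m) = 208.7533  ⇒  Cov = 208.7533 / 5 = 41.7507
Σ(R_m − R̄_m)² = 188.9333  ⇒  Var(R_m) = 188.9333 / 5 = 37.7867
β = Cov / Var(R_m) = 41.7507 / 37.7867 = 1.1049
E(R) = R_f + β × MRP = 4.85% + 1.1049 × 7.42% = 13.05%

13.05%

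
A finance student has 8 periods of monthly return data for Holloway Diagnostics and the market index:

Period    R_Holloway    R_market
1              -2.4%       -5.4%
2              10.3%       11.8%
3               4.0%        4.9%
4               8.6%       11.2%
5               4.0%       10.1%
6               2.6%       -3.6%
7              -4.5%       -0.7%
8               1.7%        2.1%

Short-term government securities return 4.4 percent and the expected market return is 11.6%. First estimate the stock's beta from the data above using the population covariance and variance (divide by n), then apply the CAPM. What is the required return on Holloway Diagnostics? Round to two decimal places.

Mean R_i = (-2.4 + 10.3 + 4.0 + 8.6 + 4.0 + 2.6 − 4.5 + 1.7) / 8 = 3.0375%
Mean R_m = (-5.4 + 11.8 + 4.9 + 11.2 + 10.1 − 3.6 − 0.7 + 2.1) / 8 = 3.8000%
Σ(R_i − R̄_i)(R_m − R̄_m) = 195.8400  ⇒  Cov = 195.8400 / 8 = 24.4800
Σ(R_m − R̄_m)² = 322.2000  ⇒  Var(R_m) = 322.2000 / 8 = 40.2750
β = Cov / Var(R_m) = 24.4800 / 40.2750 = 0.6078
MRP = 11.6% − 4.4% = 7.20%
E(R) = R_f + β × MRP = 4.4% + 0.6078 × 7.2% = 8.78%

8.78%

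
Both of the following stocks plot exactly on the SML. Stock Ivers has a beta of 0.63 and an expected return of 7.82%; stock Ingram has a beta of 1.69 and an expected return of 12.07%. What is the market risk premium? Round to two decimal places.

4.01%

Both satisfy E(R) = R_f + β·MRP, so the slope of the SML is
MRP = (12.07% − 7.82%) / (1.69 − 0.63) = 4.25% / 1.06 = 4.0094%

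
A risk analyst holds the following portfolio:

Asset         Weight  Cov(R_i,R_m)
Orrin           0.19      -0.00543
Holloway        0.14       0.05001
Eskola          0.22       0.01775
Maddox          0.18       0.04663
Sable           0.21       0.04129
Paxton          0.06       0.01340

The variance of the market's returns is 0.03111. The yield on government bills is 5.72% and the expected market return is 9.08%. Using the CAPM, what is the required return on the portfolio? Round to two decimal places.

8.72%

β_Orrin = -0.00543 / 0.03111 = -0.1745
β_Holloway = 0.05001 / 0.03111 = 1.6075
β_Eskola = 0.01775 / 0.03111 = 0.5706
β_Maddox = 0.04663 / 0.03111 = 1.4989
β_Sable = 0.04129 / 0.03111 = 1.3272
β_Paxton = 0.01340 / 0.03111 = 0.4307
β_P = Σ w_i β_i = 0.19×-0.1745 + 0.14×1.6075 + 0.22×0.5706 + 0.18×1.4989 + 0.21×1.3272 + 0.06×0.4307 = 0.8918
MRP = 9.08% − 5.72% = 3.36%
E(R_P) = R_f + β_P × MRP = 5.72% + 0.8918 × 3.36% = 8.72%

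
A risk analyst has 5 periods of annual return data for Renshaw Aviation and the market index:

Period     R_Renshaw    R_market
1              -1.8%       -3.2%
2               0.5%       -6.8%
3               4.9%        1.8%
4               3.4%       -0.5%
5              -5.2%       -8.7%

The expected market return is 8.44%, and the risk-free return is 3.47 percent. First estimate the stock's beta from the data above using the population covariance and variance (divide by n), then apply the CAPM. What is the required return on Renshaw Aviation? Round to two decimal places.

7.51%

Mean R_i = (-1.8 + 0.5 + 4.9 + 3.4 − 5.2) / 5 = 0.3600%
Mean R_m = (-3.2 − 6.8 + 1.8 − 0.5 − 8.7) / 5 = -3.4800%
Σ(R_i − R̄_i)(R_m − R̄_m) = 60.9840  ⇒  Cov = 60.9840 / 5 = 12.1968
Σ(R_m − R̄_m)² = 75.1080  ⇒  Var(R_m) = 75.1080 / 5 = 15.0216
β = Cov / Var(R_m) = 12.1968 / 15.0216 = 0.8120
MRP = 8.44% − 3.47% = 4.97%
E(R) = R_f + β × MRP = 3.47% + 0.8120 × 4.97% = 7.51%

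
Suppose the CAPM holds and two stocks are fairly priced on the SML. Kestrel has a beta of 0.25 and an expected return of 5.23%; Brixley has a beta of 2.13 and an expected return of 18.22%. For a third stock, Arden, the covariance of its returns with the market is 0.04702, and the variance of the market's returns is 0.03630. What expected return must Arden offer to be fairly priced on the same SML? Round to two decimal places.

MRP = (18.22% − 5.23%) / (2.13 − 0.25) = 6.9096%
R_f = 5.23% − 0.25 × 6.9096% = 3.5026%
β_Arden = Cov / Var(R_m) = 0.04702 / 0.03630 = 1.2953
E(R_Arden) = R_f + β × MRP = 3.5026% + 1.2953 × 6.9096% = 12.45%

12.45%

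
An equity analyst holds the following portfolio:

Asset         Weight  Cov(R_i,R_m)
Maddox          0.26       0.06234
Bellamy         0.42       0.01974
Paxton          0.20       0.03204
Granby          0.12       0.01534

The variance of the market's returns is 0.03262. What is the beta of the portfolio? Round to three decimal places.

β_Maddox = 0.06234 / 0.03262 = 1.9111
β_Bellamy = 0.01974 / 0.03262 = 0.6052
β_Paxton = 0.03204 / 0.03262 = 0.9822
β_Granby = 0.01534 / 0.03262 = 0.4703
β_P = Σ w_i β_i = 0.26×1.9111 + 0.42×0.6052 + 0.20×0.9822 + 0.12×0.4703 = 1.0039

1.004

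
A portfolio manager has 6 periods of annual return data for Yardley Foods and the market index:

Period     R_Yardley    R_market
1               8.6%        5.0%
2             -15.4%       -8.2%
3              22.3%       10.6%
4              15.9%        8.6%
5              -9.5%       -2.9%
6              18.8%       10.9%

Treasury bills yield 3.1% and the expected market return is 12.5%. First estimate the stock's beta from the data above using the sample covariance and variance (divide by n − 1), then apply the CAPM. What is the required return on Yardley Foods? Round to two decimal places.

Mean R_i = (8.6 − 15.4 + 22.3 + 15.9 − 9.5 + 18.8) / 6 = 6.7833%
Mean R_m = (5.0 − 8.2 + 10.6 + 8.6 − 2.9 + 10.9) / 6 = 4.0000%
Σ(R_i − R̄_i)(R_m − R̄_m) = 612.0700  ⇒  Cov = 612.0700 / 5 = 122.4140
Σ(R_m − R̄_m)² = 309.7800  ⇒  Var(R_m) = 309.7800 / 5 = 61.9560
β = Cov / Var(R_m) = 122.4140 / 61.9560 = 1.9758
MRP = 12.5% − 3.1% = 9.40%
E(R) = R_f + β × MRP = 3.1% + 1.9758 × 9.4% = 21.67%

21.67%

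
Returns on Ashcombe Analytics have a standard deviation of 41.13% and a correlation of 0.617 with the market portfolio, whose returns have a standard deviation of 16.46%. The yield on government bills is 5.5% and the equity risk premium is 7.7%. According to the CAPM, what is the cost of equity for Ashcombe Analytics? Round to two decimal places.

β = ρ × σ_i / σ_m = 0.617 × 41.13% / 16.46% = 1.5418
E(R) = 5.5% + 1.5418 × 7.7% = 17.37%

17.37%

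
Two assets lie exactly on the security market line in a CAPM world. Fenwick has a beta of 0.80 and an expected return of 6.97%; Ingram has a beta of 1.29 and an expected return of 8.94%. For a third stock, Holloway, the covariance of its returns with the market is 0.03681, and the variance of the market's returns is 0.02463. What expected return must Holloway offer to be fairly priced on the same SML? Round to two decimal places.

MRP = (8.94% − 6.97%) / (1.29 − 0.80) = 4.0204%
R_f = 6.97% − 0.80 × 4.0204% = 3.7537%
β_Holloway = Cov / Var(R_m) = 0.03681 / 0.02463 = 1.4945
E(R_Holloway) = R_f + β × MRP = 3.7537% + 1.4945 × 4.0204% = 9.76%

9.76%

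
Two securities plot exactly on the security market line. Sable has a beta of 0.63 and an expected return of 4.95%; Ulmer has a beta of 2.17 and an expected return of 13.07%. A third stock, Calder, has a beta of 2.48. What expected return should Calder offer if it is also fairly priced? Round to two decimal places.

14.70%

MRP (SML slope) = (13.07% − 4.95%) / (2.17 − 0.63) = 8.12% / 1.54 = 5.2727%
R_f (intercept) = 4.95% − 0.63 × 5.2727% = 1.6282%
E(R_Calder) = R_f + β × MRP = 1.6282% + 2.48 × 5.2727% = 14.70%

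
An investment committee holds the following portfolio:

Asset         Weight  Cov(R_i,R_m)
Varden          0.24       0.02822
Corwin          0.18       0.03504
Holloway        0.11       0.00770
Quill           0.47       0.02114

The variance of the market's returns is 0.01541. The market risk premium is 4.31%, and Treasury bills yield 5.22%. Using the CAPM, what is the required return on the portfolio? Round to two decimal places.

β_Varden = 0.02822 / 0.01541 = 1.8313
β_Corwin = 0.03504 / 0.01541 = 2.2738
β_Holloway = 0.00770 / 0.01541 = 0.4997
β_Quill = 0.02114 / 0.01541 = 1.3718
β_P = Σ w_i β_i = 0.24×1.8313 + 0.18×2.2738 + 0.11×0.4997 + 0.47×1.3718 = 1.5485
E(R_P) = R_f + β_P × MRP = 5.22% + 1.5485 × 4.31% = 11.89%

11.89%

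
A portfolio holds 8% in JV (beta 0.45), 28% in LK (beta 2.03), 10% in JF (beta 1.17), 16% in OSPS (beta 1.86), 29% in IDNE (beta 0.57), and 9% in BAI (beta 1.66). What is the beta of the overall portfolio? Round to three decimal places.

1.334

β_P = Σ w_i β_i = 0.08×0.45 + 0.28×2.03 + 0.10×1.17 + 0.16×1.86 + 0.29×0.57 + 0.09×1.66 = 1.3337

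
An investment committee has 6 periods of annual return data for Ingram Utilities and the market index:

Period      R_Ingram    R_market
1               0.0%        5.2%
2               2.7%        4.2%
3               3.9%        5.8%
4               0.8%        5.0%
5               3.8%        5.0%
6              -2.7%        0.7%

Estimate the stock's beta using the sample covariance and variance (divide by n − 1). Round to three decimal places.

1.081

Mean R_i = (0.0 + 2.7 + 3.9 + 0.8 + 3.8 − 2.7) / 6 = 1.4167%
Mean R_m = (5.2 + 4.2 + 5.8 + 5.0 + 5.0 + 0.7) / 6 = 4.3167%
Σ(R_i − R̄_i)(R_m − R̄_m) = 18.3783  ⇒  Cov = 18.3783 / 5 = 3.6757
Σ(R_m − R̄_m)² = 17.0083  ⇒  Var(R_m) = 17.0083 / 5 = 3.4017
β = Cov / Var(R_m) = 3.6757 / 3.4017 = 1.0805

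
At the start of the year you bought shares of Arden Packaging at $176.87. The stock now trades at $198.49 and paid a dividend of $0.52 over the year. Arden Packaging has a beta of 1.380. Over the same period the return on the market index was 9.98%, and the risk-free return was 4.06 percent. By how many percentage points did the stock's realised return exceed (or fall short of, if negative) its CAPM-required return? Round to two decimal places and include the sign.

+0.29%

Realised HPR = (P1 + D1 − P0) / P0 = (198.49 + 0.52 − 176.87) / 176.87 = 22.14 / 176.87 = 12.5177%
MRP = 9.98% − 4.06% = 5.92%
CAPM required = R_f + β·MRP = 4.06% + 1.380 × 5.92% = 12.22960%
α = realised − required = 12.5177% − 12.22960% = +0.29%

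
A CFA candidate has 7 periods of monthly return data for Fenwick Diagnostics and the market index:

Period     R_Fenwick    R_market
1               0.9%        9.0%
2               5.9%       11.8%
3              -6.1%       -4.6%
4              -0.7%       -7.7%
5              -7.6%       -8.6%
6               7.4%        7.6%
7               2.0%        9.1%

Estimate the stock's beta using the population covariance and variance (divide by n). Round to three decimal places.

0.518

Mean R_i = (0.9 + 5.9 − 6.1 − 0.7 − 7.6 + 7.4 + 2.0) / 7 = 0.2571%
Mean R_m = (9.0 + 11.8 − 4.6 − 7.7 − 8.6 + 7.6 + 9.1) / 7 = 2.3714%
Σ(R_i − R̄_i)(R_m − R̄_m) = 246.7014  ⇒  Cov = 246.7014 / 7 = 35.2431
Σ(R_m − R̄_m)² = 475.8543  ⇒  Var(R_m) = 475.8543 / 7 = 67.9792
β = Cov / Var(R_m) = 35.2431 / 67.9792 = 0.5184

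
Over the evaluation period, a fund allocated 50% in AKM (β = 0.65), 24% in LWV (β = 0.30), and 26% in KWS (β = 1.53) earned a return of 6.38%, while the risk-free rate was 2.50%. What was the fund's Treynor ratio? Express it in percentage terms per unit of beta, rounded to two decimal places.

4.88%

β_P = 0.50×0.65 + 0.24×0.30 + 0.26×1.53 = 0.7948
Treynor = (R_P − R_f) / β_P = (6.38% − 2.50%) / 0.7948 = 3.88% / 0.7948 = 4.88%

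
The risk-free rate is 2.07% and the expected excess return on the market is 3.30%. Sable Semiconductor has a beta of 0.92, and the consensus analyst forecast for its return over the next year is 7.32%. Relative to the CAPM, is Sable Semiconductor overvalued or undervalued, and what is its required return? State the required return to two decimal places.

Required return = R_f + β·MRP = 2.07% + 0.92 × 3.30% = 5.11%
Forecast 7.32% > required 5.11% → the stock plots above the SML → undervalued.

Undervalued; required return 5.11%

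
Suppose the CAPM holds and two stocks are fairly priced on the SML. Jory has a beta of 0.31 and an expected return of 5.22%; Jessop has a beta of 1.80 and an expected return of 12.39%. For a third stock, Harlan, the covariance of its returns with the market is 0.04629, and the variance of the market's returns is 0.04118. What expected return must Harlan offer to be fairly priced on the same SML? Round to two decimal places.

9.14%

MRP = (12.39% − 5.22%) / (1.80 − 0.31) = 4.8121%
R_f = 5.22% − 0.31 × 4.8121% = 3.7282%
β_Harlan = Cov / Var(R_m) = 0.04629 / 0.04118 = 1.1241
E(R_Harlan) = R_f + β × MRP = 3.7282% + 1.1241 × 4.8121% = 9.14%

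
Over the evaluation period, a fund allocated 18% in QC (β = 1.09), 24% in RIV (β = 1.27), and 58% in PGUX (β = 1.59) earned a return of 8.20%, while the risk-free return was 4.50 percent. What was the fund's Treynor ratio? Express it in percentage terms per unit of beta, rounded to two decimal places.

β_P = 0.18×1.09 + 0.24×1.27 + 0.58×1.59 = 1.4232
Treynor = (R_P − R_f) / β_P = (8.20% − 4.50%) / 1.4232 = 3.70% / 1.4232 = 2.60%

2.60%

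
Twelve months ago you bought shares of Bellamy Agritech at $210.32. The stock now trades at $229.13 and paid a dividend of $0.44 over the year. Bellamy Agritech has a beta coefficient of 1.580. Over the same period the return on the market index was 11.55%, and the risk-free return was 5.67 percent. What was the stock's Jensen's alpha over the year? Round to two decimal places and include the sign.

Realised HPR = (P1 + D1 − P0) / P0 = (229.13 + 0.44 − 210.32) / 210.32 = 19.25 / 210.32 = 9.1527%
MRP = 11.55% − 5.67% = 5.88%
CAPM required = R_f + β·MRP = 5.67% + 1.580 × 5.88% = 14.96040%
α = realised − required = 9.1527% − 14.96040% = -5.81%

-5.81%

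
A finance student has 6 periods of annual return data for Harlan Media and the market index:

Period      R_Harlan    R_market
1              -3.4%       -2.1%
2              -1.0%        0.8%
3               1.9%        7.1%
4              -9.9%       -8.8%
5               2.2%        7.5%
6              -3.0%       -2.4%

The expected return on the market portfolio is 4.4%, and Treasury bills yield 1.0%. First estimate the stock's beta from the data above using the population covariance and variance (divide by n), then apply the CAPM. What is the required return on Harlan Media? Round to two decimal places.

3.37%

Mean R_i = (-3.4 − 1.0 + 1.9 − 9.9 + 2.2 − 3.0) / 6 = -2.2000%
Mean R_m = (-2.1 + 0.8 + 7.1 − 8.8 + 7.5 − 2.4) / 6 = 0.3500%
Σ(R_i − R̄_i)(R_m − R̄_m) = 135.2700  ⇒  Cov = 135.2700 / 6 = 22.5450
Σ(R_m − R̄_m)² = 194.1750  ⇒  Var(R_m) = 194.1750 / 6 = 32.3625
β = Cov / Var(R_m) = 22.5450 / 32.3625 = 0.6966
MRP = 4.4% − 1.0% = 3.40%
E(R) = R_f + β × MRP = 1.0% + 0.6966 × 3.4% = 3.37%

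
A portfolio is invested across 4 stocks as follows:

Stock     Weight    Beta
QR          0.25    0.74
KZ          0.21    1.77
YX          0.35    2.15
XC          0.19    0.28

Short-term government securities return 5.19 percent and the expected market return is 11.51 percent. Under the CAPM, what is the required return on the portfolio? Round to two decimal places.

13.80%

β_P = Σ w_i β_i = 0.25×0.74 + 0.21×1.77 + 0.35×2.15 + 0.19×0.28 = 1.3624
MRP = 11.51% − 5.19% = 6.32%
E(R_P) = R_f + β_P × MRP = 5.19% + 1.3624 × 6.32% = 13.80%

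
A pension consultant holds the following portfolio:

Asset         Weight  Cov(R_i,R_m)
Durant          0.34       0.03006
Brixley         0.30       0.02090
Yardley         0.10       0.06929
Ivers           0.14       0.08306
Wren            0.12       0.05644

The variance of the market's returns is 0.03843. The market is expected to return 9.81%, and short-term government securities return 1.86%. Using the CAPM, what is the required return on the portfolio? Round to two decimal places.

β_Durant = 0.03006 / 0.03843 = 0.7822
β_Brixley = 0.02090 / 0.03843 = 0.5438
β_Yardley = 0.06929 / 0.03843 = 1.8030
β_Ivers = 0.08306 / 0.03843 = 2.1613
β_Wren = 0.05644 / 0.03843 = 1.4686
β_P = Σ w_i β_i = 0.34×0.7822 + 0.30×0.5438 + 0.10×1.8030 + 0.14×2.1613 + 0.12×1.4686 = 1.0882
MRP = 9.81% − 1.86% = 7.95%
E(R_P) = R_f + β_P × MRP = 1.86% + 1.0882 × 7.95% = 10.51%

10.51%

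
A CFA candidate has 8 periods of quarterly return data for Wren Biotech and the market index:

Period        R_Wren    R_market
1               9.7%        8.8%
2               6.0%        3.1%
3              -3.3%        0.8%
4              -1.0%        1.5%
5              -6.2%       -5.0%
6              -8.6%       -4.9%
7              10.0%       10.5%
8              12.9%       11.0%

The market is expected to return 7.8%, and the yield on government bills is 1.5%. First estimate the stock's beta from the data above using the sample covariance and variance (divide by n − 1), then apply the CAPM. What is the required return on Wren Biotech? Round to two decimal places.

9.34%

Mean R_i = (9.7 + 6.0 − 3.3 − 1.0 − 6.2 − 8.6 + 10.0 + 12.9) / 8 = 2.4375%
Mean R_m = (8.8 + 3.1 + 0.8 + 1.5 − 5.0 − 4.9 + 10.5 + 11.0) / 8 = 3.2250%
Σ(R_i − R̄_i)(R_m − R̄_m) = 356.9725  ⇒  Cov = 356.9725 / 7 = 50.9961
Σ(R_m − R̄_m)² = 286.9950  ⇒  Var(R_m) = 286.9950 / 7 = 40.9993
β = Cov / Var(R_m) = 50.9961 / 40.9993 = 1.2438
MRP = 7.8% − 1.5% = 6.30%
E(R) = R_f + β × MRP = 1.5% + 1.2438 × 6.3% = 9.34%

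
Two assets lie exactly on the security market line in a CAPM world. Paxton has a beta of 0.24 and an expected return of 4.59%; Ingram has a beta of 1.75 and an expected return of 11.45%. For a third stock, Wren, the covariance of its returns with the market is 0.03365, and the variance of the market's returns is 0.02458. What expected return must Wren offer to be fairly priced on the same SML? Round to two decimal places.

MRP = (11.45% − 4.59%) / (1.75 − 0.24) = 4.5430%
R_f = 4.59% − 0.24 × 4.5430% = 3.4997%
β_Wren = Cov / Var(R_m) = 0.03365 / 0.02458 = 1.3690
E(R_Wren) = R_f + β × MRP = 3.4997% + 1.3690 × 4.5430% = 9.72%

9.72%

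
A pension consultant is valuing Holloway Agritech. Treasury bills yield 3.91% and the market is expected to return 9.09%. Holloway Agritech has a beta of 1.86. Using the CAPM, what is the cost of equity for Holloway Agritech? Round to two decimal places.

Market risk premium = E(R_m) − R_f = 9.09% − 3.91% = 5.18%
E(R) = R_f + β × MRP = 3.91% + 1.86 × 5.18% = 13.54%

13.54%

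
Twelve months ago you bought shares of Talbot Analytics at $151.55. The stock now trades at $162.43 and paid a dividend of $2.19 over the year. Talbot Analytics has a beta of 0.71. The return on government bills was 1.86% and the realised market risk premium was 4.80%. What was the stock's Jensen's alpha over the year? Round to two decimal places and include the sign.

+3.36%

Realised HPR = (P1 + D1 − P0) / P0 = (162.43 + 2.19 − 151.55) / 151.55 = 13.07 / 151.55 = 8.6242%
CAPM required = R_f + β·MRP = 1.86% + 0.71 × 4.80% = 5.2680%
α = realised − required = 8.6242% − 5.2680% = +3.36%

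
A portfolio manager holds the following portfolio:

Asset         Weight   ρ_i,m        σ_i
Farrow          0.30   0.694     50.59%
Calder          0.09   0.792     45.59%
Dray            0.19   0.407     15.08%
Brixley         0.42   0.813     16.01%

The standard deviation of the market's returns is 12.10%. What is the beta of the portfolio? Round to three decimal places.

1.687

β_Farrow = 0.694 × 50.59% / 12.10% = 2.9016
β_Calder = 0.792 × 45.59% / 12.10% = 2.9841
β_Dray = 0.407 × 15.08% / 12.10% = 0.5072
β_Brixley = 0.813 × 16.01% / 12.10% = 1.0757
β_P = Σ w_i β_i = 0.30×2.9016 + 0.09×2.9841 + 0.19×0.5072 + 0.42×1.0757 = 1.6872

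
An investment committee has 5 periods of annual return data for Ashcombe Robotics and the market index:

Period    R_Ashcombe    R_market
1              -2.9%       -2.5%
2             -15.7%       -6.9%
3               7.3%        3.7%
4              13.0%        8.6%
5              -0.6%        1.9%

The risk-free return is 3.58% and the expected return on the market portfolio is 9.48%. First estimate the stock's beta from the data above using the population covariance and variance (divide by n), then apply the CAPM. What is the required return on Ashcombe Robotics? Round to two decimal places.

Mean R_i = (-2.9 − 15.7 + 7.3 + 13.0 − 0.6) / 5 = 0.2200%
Mean R_m = (-2.5 − 6.9 + 3.7 + 8.6 + 1.9) / 5 = 0.9600%
Σ(R_i − R̄_i)(R_m − R̄_m) = 252.1940  ⇒  Cov = 252.1940 / 5 = 50.4388
Σ(R_m − R̄_m)² = 140.5120  ⇒  Var(R_m) = 140.5120 / 5 = 28.1024
β = Cov / Var(R_m) = 50.4388 / 28.1024 = 1.7948
MRP = 9.48% − 3.58% = 5.90%
E(R) = R_f + β × MRP = 3.58% + 1.7948 × 5.90% = 14.17%

14.17%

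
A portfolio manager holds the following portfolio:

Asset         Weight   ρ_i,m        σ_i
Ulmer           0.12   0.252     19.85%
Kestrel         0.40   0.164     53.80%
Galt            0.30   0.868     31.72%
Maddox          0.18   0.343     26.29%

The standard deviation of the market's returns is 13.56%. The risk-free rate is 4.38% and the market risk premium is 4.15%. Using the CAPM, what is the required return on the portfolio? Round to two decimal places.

β_Ulmer = 0.252 × 19.85% / 13.56% = 0.3689
β_Kestrel = 0.164 × 53.80% / 13.56% = 0.6507
β_Galt = 0.868 × 31.72% / 13.56% = 2.0305
β_Maddox = 0.343 × 26.29% / 13.56% = 0.6650
β_P = Σ w_i β_i = 0.12×0.3689 + 0.40×0.6507 + 0.30×2.0305 + 0.18×0.6650 = 1.0334
E(R_P) = R_f + β_P × MRP = 4.38% + 1.0334 × 4.15% = 8.67%

8.67%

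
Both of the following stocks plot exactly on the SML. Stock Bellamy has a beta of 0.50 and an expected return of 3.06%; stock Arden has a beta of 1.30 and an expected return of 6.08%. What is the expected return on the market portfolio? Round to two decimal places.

Both satisfy E(R) = R_f + β·MRP, so the slope of the SML is
MRP = (6.08% − 3.06%) / (1.30 − 0.50) = 3.02% / 0.80 = 3.7750%
R_f = E(R_Bellamy) − β_Bellamy·MRP = 3.06% − 0.50 × 3.7750% = 1.1725%
E(R_m) = R_f + MRP = 1.1725% + 3.7750% = 4.95%

4.95%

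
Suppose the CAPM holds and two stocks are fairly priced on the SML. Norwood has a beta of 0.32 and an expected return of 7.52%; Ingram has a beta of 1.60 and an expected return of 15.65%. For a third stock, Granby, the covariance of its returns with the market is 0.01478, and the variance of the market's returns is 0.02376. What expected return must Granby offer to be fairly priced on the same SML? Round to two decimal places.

9.44%

MRP = (15.65% − 7.52%) / (1.60 − 0.32) = 6.3516%
R_f = 7.52% − 0.32 × 6.3516% = 5.4875%
β_Granby = Cov / Var(R_m) = 0.01478 / 0.02376 = 0.6221
E(R_Granby) = R_f + β × MRP = 5.4875% + 0.6221 × 6.3516% = 9.44%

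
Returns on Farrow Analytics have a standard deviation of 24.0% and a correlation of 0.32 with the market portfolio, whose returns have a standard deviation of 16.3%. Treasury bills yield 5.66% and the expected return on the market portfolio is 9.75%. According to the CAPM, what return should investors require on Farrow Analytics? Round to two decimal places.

7.59%

β = ρ × σ_i / σ_m = 0.32 × 24.0% / 16.3% = 0.4712
MRP = 9.75% − 5.66% = 4.09%
E(R) = 5.66% + 0.4712 × 4.09% = 7.59%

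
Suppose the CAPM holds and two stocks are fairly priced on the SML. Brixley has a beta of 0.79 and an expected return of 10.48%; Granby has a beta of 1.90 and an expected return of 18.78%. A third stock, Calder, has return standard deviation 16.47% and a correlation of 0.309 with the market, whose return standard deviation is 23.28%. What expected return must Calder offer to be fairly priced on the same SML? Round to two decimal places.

MRP = (18.78% − 10.48%) / (1.90 − 0.79) = 7.4775%
R_f = 10.48% − 0.79 × 7.4775% = 4.5728%
β_Calder = ρ·σ_i/σ_m = 0.309 × 16.47 / 23.28 = 0.2186
E(R_Calder) = R_f + β × MRP = 4.5728% + 0.2186 × 7.4775% = 6.21%

6.21%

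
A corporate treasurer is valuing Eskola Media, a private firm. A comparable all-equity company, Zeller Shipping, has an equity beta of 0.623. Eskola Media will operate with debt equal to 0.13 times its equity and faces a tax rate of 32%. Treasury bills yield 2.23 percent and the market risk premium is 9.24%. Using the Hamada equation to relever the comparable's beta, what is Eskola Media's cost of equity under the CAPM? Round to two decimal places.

8.50%

β_L = β_U × [1 + (1 − t)(D/E)] = 0.623 × [1 + (1 − 0.32) × 0.13]
    = 0.623 × [1 + 0.68 × 0.13] = 0.623 × 1.0884 = 0.6781
E(R) = R_f + β_L × MRP = 2.23% + 0.6781 × 9.24% = 8.50%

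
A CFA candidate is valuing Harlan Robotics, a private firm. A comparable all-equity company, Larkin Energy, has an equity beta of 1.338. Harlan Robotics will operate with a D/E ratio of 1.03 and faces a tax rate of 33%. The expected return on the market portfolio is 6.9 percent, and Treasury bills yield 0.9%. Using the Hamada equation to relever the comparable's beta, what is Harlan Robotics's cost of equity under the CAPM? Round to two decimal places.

β_L = β_U × [1 + (1 − t)(D/E)] = 1.338 × [1 + (1 − 0.33) × 1.03]
    = 1.338 × [1 + 0.67 × 1.03] = 1.338 × 1.6901 = 2.2614
MRP = 6.9% − 0.9% = 6.00%
E(R) = R_f + β_L × MRP = 0.9% + 2.2614 × 6.0% = 14.47%

14.47%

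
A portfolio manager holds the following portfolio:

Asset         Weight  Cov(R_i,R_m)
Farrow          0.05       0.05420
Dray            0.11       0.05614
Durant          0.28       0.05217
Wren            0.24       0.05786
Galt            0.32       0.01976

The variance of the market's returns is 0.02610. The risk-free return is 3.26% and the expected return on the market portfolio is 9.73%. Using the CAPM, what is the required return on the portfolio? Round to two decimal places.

β_Farrow = 0.05420 / 0.02610 = 2.0766
β_Dray = 0.05614 / 0.02610 = 2.1510
β_Durant = 0.05217 / 0.02610 = 1.9989
β_Wren = 0.05786 / 0.02610 = 2.2169
β_Galt = 0.01976 / 0.02610 = 0.7571
β_P = Σ w_i β_i = 0.05×2.0766 + 0.11×2.1510 + 0.28×1.9989 + 0.24×2.2169 + 0.32×0.7571 = 1.6745
MRP = 9.73% − 3.26% = 6.47%
E(R_P) = R_f + β_P × MRP = 3.26% + 1.6745 × 6.47% = 14.09%

14.09%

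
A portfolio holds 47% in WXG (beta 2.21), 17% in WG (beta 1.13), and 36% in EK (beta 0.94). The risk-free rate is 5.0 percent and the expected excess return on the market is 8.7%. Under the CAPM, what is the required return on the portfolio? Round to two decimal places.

β_P = Σ w_i β_i = 0.47×2.21 + 0.17×1.13 + 0.36×0.94 = 1.5692
E(R_P) = R_f + β_P × MRP = 5.0% + 1.5692 × 8.7% = 18.65%

18.65%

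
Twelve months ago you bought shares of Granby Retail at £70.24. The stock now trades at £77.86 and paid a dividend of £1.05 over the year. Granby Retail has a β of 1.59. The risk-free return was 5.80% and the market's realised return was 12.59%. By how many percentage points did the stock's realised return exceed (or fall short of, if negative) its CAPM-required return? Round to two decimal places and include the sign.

Realised HPR = (P1 + D1 − P0) / P0 = (77.86 + 1.05 − 70.24) / 70.24 = 8.67 / 70.24 = 12.3434%
MRP = 12.59% − 5.80% = 6.79%
CAPM required = R_f + β·MRP = 5.80% + 1.59 × 6.79% = 16.5961%
α = realised − required = 12.3434% − 16.5961% = -4.25%

-4.25%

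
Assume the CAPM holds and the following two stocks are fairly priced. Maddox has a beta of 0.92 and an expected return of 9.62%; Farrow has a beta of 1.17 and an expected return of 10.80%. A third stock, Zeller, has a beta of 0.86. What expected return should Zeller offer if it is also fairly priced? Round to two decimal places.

9.34%

MRP (SML slope) = (10.80% − 9.62%) / (1.17 − 0.92) = 1.18% / 0.25 = 4.7200%
R_f (intercept) = 9.62% − 0.92 × 4.7200% = 5.2776%
E(R_Zeller) = R_f + β × MRP = 5.2776% + 0.86 × 4.7200% = 9.34%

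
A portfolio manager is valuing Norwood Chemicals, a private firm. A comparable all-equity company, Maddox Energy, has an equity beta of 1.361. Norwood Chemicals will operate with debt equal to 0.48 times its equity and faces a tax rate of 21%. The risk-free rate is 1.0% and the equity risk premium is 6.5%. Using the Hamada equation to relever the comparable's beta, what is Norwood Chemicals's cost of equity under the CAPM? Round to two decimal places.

13.20%

β_L = β_U × [1 + (1 − t)(D/E)] = 1.361 × [1 + (1 − 0.21) × 0.48]
    = 1.361 × [1 + 0.79 × 0.48] = 1.361 × 1.3792 = 1.8771
E(R) = R_f + β_L × MRP = 1.0% + 1.8771 × 6.5% = 13.20%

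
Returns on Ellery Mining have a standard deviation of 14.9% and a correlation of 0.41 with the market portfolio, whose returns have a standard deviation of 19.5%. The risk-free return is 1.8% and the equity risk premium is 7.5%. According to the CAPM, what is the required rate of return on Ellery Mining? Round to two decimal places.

β = ρ × σ_i / σ_m = 0.41 × 14.9% / 19.5% = 0.3133
E(R) = 1.8% + 0.3133 × 7.5% = 4.15%

4.15%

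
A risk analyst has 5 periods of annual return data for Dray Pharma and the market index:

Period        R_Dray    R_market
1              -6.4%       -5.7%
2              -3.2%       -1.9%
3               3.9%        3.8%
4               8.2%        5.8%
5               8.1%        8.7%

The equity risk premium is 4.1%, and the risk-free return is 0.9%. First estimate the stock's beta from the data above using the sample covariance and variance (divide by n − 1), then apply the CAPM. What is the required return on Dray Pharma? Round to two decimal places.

Mean R_i = (-6.4 − 3.2 + 3.9 + 8.2 + 8.1) / 5 = 2.1200%
Mean R_m = (-5.7 − 1.9 + 3.8 + 5.8 + 8.7) / 5 = 2.1400%
Σ(R_i − R̄_i)(R_m − R̄_m) = 152.7260  ⇒  Cov = 152.7260 / 4 = 38.1815
Σ(R_m − R̄_m)² = 136.9720  ⇒  Var(R_m) = 136.9720 / 4 = 34.2430
β = Cov / Var(R_m) = 38.1815 / 34.2430 = 1.1150
E(R) = R_f + β × MRP = 0.9% + 1.1150 × 4.1% = 5.47%

5.47%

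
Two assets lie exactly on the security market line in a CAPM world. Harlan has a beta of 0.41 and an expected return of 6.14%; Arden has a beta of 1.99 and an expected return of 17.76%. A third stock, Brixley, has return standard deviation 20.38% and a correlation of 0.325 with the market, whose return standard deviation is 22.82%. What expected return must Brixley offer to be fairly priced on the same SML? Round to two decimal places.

5.26%

MRP = (17.76% − 6.14%) / (1.99 − 0.41) = 7.3544%
R_f = 6.14% − 0.41 × 7.3544% = 3.1247%
β_Brixley = ρ·σ_i/σ_m = 0.325 × 20.38 / 22.82 = 0.2902
E(R_Brixley) = R_f + β × MRP = 3.1247% + 0.2902 × 7.3544% = 5.26%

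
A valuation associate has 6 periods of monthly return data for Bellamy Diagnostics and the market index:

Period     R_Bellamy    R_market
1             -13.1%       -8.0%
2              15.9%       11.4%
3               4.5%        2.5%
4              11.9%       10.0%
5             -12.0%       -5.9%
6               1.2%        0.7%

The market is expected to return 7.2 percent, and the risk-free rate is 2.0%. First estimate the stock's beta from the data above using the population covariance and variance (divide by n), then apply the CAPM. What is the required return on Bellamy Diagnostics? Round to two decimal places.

9.77%

Mean R_i = (-13.1 + 15.9 + 4.5 + 11.9 − 12.0 + 1.2) / 6 = 1.4000%
Mean R_m = (-8.0 + 11.4 + 2.5 + 10.0 − 5.9 + 0.7) / 6 = 1.7833%
Σ(R_i − R̄_i)(R_m − R̄_m) = 472.9700  ⇒  Cov = 472.9700 / 6 = 78.8283
Σ(R_m − R̄_m)² = 316.4283  ⇒  Var(R_m) = 316.4283 / 6 = 52.7381
β = Cov / Var(R_m) = 78.8283 / 52.7381 = 1.4947
MRP = 7.2% − 2.0% = 5.20%
E(R) = R_f + β × MRP = 2.0% + 1.4947 × 5.2% = 9.77%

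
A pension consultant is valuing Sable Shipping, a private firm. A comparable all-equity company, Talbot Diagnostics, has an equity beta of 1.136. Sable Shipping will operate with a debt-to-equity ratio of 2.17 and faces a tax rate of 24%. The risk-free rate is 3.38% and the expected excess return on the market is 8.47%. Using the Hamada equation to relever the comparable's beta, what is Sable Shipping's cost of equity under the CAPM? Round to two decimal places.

β_L = β_U × [1 + (1 − t)(D/E)] = 1.136 × [1 + (1 − 0.24) × 2.17]
    = 1.136 × [1 + 0.76 × 2.17] = 1.136 × 2.6492 = 3.0095
E(R) = R_f + β_L × MRP = 3.38% + 3.0095 × 8.47% = 28.87%

28.87%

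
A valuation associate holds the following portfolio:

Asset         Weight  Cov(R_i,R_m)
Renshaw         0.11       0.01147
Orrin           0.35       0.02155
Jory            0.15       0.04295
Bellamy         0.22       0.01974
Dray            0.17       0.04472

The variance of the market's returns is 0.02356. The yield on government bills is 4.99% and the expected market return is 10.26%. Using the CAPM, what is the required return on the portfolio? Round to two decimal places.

β_Renshaw = 0.01147 / 0.02356 = 0.4868
β_Orrin = 0.02155 / 0.02356 = 0.9147
β_Jory = 0.04295 / 0.02356 = 1.8230
β_Bellamy = 0.01974 / 0.02356 = 0.8379
β_Dray = 0.04472 / 0.02356 = 1.8981
β_P = Σ w_i β_i = 0.11×0.4868 + 0.35×0.9147 + 0.15×1.8230 + 0.22×0.8379 + 0.17×1.8981 = 1.1542
MRP = 10.26% − 4.99% = 5.27%
E(R_P) = R_f + β_P × MRP = 4.99% + 1.1542 × 5.27% = 11.07%

11.07%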